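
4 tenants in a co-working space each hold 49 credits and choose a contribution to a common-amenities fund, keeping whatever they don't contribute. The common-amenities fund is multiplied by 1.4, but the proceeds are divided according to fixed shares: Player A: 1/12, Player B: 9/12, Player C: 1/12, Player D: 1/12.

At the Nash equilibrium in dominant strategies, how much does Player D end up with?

A player with share s gets back 1.4·s per unit contributed, so full contribution is dominant for anyone with s > 1/1.4 = 0.7143 and zero contribution is dominant for anyone below.
Only Player B (9/12) clears that bar, contributing 49; the remaining 3 contribute 0. Total contributed: 49.
Player D keeps 49 and receives 1.4 × 49 × 1/12 = 5.72 from the common-amenities fund, for a payoff of 54.72.

54.72 credits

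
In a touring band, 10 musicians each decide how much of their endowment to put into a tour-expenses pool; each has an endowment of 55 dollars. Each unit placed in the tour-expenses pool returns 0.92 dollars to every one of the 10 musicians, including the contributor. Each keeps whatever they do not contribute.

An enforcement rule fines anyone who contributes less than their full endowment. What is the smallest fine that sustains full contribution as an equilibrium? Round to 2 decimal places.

4.40 dollars

Given the others contribute fully, the best deviation is to contribute 0 (any partial contribution still incurs the fine and gives up units whose private return 0.92 is below 1).
Deviating from 55 to 0 saves 55 dollars but forfeits the deviator's share of the drop in the tour-expenses pool: 0.92 × 55 = 50.60.
So the deviation gain is 55 − 50.60 = 4.40, and the fine must be at least 4.40 dollars to wipe it out.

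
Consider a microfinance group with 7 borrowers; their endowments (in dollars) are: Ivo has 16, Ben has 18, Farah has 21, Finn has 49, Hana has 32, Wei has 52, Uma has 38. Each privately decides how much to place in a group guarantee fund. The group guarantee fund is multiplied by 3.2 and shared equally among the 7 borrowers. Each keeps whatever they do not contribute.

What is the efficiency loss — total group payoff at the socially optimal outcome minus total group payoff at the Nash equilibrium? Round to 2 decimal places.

The private return per contributed unit is 3.2/7 = 0.4571 < 1 for every player regardless of endowment, so the Nash equilibrium is zero contribution and the group total is Σ E_j = 16 + 18 + 21 + 49 + 32 + 52 + 38 = 226.
Each contributed unit returns 3.200 to the group, so the social optimum is full contribution by everyone: group total = 3.200 × 226 = 723.20.
Efficiency loss = (3.200 − 1) × 226 = 497.20.

497.20 dollars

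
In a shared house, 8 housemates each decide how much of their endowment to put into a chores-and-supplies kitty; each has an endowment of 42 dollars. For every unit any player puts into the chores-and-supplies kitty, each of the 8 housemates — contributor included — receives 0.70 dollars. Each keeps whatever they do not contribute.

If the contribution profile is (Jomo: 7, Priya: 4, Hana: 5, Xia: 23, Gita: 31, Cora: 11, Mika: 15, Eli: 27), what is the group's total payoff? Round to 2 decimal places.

Total contributed: 7 + 4 + 5 + 23 + 31 + 11 + 15 + 27 = 123; total kept: 8 × 42 − 123 = 213.
The chores-and-supplies kitty pays out 0.70 × 8 × 123 = 688.80 in aggregate.
Group total = 213 + 688.80 = 901.80.

901.80 dollars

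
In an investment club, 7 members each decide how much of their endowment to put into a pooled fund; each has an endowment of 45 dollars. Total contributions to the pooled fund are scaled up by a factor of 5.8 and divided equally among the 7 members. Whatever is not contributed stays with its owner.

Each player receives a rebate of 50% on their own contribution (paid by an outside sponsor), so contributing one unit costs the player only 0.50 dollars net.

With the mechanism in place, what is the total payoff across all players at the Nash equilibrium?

Under the mechanism each unit contributed yields (5.8/7) / 0.50 = 1.6571 back to its contributor per unit of net cost, which exceeds 1, making full contribution the dominant choice for everyone.
So the Nash equilibrium is full contribution by all 7; the group earns 7 × (45 × 0.50 + 5.8 × 45) = 1984.50.

1984.50 dollars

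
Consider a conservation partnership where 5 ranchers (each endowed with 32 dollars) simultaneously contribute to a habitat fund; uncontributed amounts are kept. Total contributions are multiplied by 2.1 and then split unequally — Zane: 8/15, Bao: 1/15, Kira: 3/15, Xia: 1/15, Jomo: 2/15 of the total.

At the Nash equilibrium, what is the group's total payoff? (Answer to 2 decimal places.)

195.20 dollars

A player with share s gets back 2.1·s per unit contributed, so full contribution is dominant for anyone with s > 1/2.1 = 0.4762 and zero contribution is dominant for anyone below.
Zane alone (share 8/15) is above the threshold, contributing 32; the remaining 4 contribute 0. Total contributed: 32.
The habitat fund pays out 2.1 × 32 = 67.20 in total (split across the unequal shares, but the aggregate is all that matters for the group sum).
The 4 free-riders keep 32 each, adding 128. Group total = 128 + 67.20 = 195.20.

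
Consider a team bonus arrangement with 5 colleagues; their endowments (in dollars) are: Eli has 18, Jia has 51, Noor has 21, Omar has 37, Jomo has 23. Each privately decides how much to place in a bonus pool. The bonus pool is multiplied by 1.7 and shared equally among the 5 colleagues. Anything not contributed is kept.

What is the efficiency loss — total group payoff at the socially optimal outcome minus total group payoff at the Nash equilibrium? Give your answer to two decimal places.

105.00 dollars

The private return per contributed unit is 1.7/5 = 0.3400 < 1 for every player regardless of endowment, so the Nash equilibrium is zero contribution and the group total is Σ E_j = 18 + 51 + 21 + 37 + 23 = 150.
Each contributed unit returns 1.700 to the group, so the social optimum is full contribution by everyone: group total = 1.700 × 150 = 255.00.
Efficiency loss = (1.700 − 1) × 150 = 105.00.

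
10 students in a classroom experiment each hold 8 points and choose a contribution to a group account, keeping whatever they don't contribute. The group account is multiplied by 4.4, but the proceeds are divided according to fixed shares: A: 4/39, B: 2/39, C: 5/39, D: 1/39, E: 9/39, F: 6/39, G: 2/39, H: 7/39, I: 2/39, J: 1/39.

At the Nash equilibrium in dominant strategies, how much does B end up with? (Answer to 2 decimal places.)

9.81 points

For player j, contributing a unit is worthwhile iff 4.4 × (j's share) ≥ 1, i.e. iff j's share is at least 0.2273.
Only E (9/39) clears that bar, contributing 8; the remaining 9 contribute 0. Total contributed: 8.
B keeps 8 and receives 4.4 × 8 × 2/39 = 1.81 from the group account, for a payoff of 9.81.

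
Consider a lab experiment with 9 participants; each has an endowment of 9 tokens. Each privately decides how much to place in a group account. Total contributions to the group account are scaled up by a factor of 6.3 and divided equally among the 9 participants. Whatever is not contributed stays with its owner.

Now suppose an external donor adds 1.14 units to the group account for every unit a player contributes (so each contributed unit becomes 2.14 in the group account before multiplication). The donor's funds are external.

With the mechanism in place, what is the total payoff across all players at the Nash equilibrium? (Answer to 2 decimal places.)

The effective private return per unit is now 6.3 × 2.14 / 9 = 1.4980 > 1, so every player's dominant strategy flips to full contribution.
At the Nash equilibrium everyone contributes 9. Group total payoff = 6.3 × 2.14 × 81 = 1092.04.

1092.04 tokens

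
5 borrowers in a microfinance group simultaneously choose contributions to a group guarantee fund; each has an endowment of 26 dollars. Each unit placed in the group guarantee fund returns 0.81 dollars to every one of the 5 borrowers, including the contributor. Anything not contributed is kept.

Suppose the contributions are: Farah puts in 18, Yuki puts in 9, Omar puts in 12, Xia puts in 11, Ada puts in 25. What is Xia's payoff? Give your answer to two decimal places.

Total contributed: 18 + 9 + 12 + 11 + 25 = 75.
Each receives 0.81 × 75 = 60.75 from the group guarantee fund.
Xia keeps 26 − 11 = 15, so Xia's payoff is 15 + 60.75 = 75.75.

75.75 dollars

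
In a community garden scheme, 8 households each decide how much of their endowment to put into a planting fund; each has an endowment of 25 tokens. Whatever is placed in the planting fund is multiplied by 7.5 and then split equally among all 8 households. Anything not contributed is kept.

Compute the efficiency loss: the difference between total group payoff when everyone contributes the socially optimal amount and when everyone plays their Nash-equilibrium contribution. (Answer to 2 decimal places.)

1300.00 tokens

Each contributed unit returns 7.5/8 = 0.9375 to its contributor — below 1 — so contributing 0 is dominant for every player. At the Nash equilibrium everyone keeps their 25, and the group total is 8 × 25 = 200.
Each contributed unit returns 7.500 to the group as a whole (0.9375 to each of 8 players), which exceeds 1, so the social optimum is full contribution: group total = 7.500 × 200 = 1500.00.
Efficiency loss = 1500.00 − 200 = 1300.00.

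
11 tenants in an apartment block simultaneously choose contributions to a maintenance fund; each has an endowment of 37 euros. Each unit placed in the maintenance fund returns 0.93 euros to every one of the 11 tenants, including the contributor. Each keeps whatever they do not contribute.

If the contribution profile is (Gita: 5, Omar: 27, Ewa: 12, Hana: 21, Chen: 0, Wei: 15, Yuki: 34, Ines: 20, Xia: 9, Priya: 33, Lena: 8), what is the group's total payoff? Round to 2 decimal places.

2105.32 euros

Total contributed: 5 + 27 + 12 + 21 + 0 + 15 + 34 + 20 + 9 + 33 + 8 = 184; total kept: 11 × 37 − 184 = 223.
The maintenance fund pays out 0.93 × 11 × 184 = 1882.32 in aggregate.
Group total = 223 + 1882.32 = 2105.32.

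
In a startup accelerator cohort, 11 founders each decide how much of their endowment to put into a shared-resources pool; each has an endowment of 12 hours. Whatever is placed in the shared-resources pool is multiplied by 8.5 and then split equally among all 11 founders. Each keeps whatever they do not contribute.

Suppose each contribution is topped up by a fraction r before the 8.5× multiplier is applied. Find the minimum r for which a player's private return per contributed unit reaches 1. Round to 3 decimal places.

0.294

With matching at rate r, one contributed unit becomes (1 + r) in the shared-resources pool and returns 8.5 × (1 + r) / 11 to the contributor.
Setting this equal to 1: 1 + r = 11/8.5 = 1.2941.
So the minimum matching rate is r = 1.2941 − 1 = 0.294.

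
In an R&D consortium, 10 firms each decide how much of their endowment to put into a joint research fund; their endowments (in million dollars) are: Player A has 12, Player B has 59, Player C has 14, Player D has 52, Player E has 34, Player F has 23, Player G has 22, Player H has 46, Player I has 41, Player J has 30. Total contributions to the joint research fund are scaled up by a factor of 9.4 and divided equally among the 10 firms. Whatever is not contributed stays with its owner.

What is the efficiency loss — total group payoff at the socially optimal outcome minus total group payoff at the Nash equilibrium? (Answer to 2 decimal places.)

2797.20 million dollars

The private return per contributed unit is 9.4/10 = 0.9400 < 1 for every player regardless of endowment, so the Nash equilibrium is zero contribution and the group total is Σ E_j = 12 + 59 + 14 + 52 + 34 + 23 + 22 + 46 + 41 + 30 = 333.
Each contributed unit returns 9.400 to the group, so the social optimum is full contribution by everyone: group total = 9.400 × 333 = 3130.20.
Efficiency loss = (9.400 − 1) × 333 = 2797.20.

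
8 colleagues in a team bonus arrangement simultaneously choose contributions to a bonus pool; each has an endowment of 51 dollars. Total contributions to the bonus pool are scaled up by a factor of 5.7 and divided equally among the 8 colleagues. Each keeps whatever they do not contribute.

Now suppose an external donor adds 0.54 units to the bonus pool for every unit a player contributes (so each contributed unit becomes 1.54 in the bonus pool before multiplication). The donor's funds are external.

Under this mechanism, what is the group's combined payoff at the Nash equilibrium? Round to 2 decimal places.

3581.42 dollars

Under the mechanism each unit contributed yields 5.7 × 1.54 / 8 = 1.0973 back to its contributor per unit of net cost, which exceeds 1, making full contribution the dominant choice for everyone.
So the Nash equilibrium is full contribution by all 8; the group earns 5.7 × 1.54 × 408 = 3581.42.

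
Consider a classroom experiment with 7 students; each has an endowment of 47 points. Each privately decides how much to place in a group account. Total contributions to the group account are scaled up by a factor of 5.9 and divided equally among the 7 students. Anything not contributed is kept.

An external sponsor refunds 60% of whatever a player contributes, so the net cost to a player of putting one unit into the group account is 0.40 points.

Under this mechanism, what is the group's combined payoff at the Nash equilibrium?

The effective private return per unit is now (5.9/7) / 0.40 = 2.1071 > 1, so every player's dominant strategy flips to full contribution.
So the Nash equilibrium is full contribution by all 7; the group earns 7 × (47 × 0.60 + 5.9 × 47) = 2138.50.

2138.50 points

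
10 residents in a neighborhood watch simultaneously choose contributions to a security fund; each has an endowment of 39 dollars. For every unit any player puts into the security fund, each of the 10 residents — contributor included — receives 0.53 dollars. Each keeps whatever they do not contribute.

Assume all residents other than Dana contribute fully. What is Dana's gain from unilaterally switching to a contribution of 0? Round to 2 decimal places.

Switching from a contribution of 39 to 0 lets Dana keep an extra 39 dollars, but lowers the security fund by 39, which costs Dana their own share of that drop: 0.53 × 39 = 20.67.
Net gain = 39 − 20.67 = 18.33. The private return per contributed unit (0.53) is below 1, so free-riding is indeed the best response regardless of what the others do.

18.33 dollars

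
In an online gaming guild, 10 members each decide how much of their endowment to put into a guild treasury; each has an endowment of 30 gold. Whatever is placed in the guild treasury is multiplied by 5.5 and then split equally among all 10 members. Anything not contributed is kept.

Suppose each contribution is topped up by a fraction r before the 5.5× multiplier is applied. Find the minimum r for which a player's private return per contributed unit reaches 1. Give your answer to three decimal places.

With matching at rate r, one contributed unit becomes (1 + r) in the guild treasury and returns 5.5 × (1 + r) / 10 to the contributor.
Setting this equal to 1: 1 + r = 10/5.5 = 1.8182.
So the minimum matching rate is r = 1.8182 − 1 = 0.818.

0.818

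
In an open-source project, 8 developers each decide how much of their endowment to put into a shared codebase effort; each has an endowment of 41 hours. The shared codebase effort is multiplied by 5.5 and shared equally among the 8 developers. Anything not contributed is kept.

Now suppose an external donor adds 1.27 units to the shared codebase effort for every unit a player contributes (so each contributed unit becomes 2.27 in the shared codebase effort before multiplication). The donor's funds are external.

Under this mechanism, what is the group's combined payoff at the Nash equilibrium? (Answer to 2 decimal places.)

The effective private return per unit is now 5.5 × 2.27 / 8 = 1.5606 > 1, so every player's dominant strategy flips to full contribution.
So the Nash equilibrium is full contribution by all 8; the group earns 5.5 × 2.27 × 328 = 4095.08.

4095.08 hours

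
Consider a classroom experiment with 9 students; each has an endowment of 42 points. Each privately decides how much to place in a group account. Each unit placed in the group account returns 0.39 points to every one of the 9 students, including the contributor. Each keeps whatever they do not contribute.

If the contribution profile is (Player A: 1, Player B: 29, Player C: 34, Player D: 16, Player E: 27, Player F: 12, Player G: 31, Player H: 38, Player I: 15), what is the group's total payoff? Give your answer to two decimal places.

Total contributed: 1 + 29 + 34 + 16 + 27 + 12 + 31 + 38 + 15 = 203; total kept: 9 × 42 − 203 = 175.
The group account pays out 0.39 × 9 × 203 = 712.53 in aggregate.
Group total = 175 + 712.53 = 887.53.

887.53 points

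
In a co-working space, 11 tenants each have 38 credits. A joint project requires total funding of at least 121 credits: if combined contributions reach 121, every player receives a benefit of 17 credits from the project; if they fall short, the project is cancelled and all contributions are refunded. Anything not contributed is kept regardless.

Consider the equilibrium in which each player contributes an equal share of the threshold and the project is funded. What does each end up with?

Equal share of the threshold: 121/11 = 11.
At this profile no one gains by cutting their contribution: any cut drops the total below 121, the project is cancelled, contributions are refunded, and the deviator ends with 38, which is less than 38 − 11 + 17 = 44. Contributing more than 11 just wastes the excess. So contributing exactly 11 is a best response.
Each player's payoff: 38 − 11 + 17 = 44.

44 credits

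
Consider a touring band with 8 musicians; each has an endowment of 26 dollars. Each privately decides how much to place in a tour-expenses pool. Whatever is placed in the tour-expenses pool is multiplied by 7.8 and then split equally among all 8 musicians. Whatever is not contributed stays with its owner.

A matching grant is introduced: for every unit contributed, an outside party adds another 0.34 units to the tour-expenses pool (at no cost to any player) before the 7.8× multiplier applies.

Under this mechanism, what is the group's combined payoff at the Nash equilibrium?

With the mechanism, a contributed unit returns 7.8 × 1.34 / 8 = 1.3065 per unit of net cost to the contributor — now above 1 — so contributing fully is weakly dominant for every player.
So the Nash equilibrium is full contribution by all 8; the group earns 7.8 × 1.34 × 208 = 2174.02.

2174.02 dollars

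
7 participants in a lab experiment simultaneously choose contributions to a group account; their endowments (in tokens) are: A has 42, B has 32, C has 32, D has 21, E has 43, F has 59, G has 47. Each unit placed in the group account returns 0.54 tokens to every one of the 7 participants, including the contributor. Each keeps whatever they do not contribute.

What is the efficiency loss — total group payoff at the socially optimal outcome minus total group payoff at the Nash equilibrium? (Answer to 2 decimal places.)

The private return per contributed unit is 0.54 < 1 for everyone, so the Nash equilibrium is zero contribution and the group total is Σ E_j = 42 + 32 + 32 + 21 + 43 + 59 + 47 = 276.
Each contributed unit returns 3.780 to the group, so the social optimum is full contribution by everyone: group total = 3.780 × 276 = 1043.28.
Efficiency loss = (3.780 − 1) × 276 = 767.28.

767.28 tokens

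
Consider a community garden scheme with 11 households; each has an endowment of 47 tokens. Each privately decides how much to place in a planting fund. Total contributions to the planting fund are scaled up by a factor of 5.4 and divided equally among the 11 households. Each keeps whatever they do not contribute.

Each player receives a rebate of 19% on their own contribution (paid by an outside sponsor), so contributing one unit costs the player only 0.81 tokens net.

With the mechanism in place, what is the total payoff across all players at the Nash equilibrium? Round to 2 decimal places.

517.00 tokens

Even with the mechanism, each unit contributed returns only (5.4/11) / 0.81 = 0.6061 per unit of net cost, so contributing nothing is still dominant.
Everyone keeps their endowment and the group total is 11 × 47 = 517.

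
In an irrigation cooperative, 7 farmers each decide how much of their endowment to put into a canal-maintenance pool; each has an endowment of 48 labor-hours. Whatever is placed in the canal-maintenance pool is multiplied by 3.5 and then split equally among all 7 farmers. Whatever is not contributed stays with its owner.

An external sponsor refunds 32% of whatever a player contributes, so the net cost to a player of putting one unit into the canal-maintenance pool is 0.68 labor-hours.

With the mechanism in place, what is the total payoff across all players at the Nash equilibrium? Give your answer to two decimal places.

336.00 labor-hours

Even with the mechanism, each unit contributed returns only (3.5/7) / 0.68 = 0.7353 per unit of net cost, so contributing nothing is still dominant.
At the Nash equilibrium no one contributes; group total payoff = 7 × 48 = 336.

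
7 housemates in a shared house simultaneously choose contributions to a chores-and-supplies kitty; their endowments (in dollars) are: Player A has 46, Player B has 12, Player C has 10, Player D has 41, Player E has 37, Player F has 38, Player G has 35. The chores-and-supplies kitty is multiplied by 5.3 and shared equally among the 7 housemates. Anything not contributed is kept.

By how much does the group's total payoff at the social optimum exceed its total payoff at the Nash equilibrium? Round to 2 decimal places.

The private return per contributed unit is 5.3/7 = 0.7571 < 1 for every player regardless of endowment, so the Nash equilibrium is zero contribution and the group total is Σ E_j = 46 + 12 + 10 + 41 + 37 + 38 + 35 = 219.
Each contributed unit returns 5.300 to the group, so the social optimum is full contribution by everyone: group total = 5.300 × 219 = 1160.70.
Efficiency loss = (5.300 − 1) × 219 = 941.70.

941.70 dollars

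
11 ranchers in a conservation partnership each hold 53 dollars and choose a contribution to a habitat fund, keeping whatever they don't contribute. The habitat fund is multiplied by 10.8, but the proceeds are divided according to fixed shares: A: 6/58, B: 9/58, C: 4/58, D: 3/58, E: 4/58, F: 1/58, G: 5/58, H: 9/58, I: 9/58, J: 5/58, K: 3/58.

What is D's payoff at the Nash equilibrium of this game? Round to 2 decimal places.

171.43 dollars

Player j's private return per contributed unit is 10.8 × (j's share). Contributing is weakly dominant for j when that share is at least 1/10.8 = 0.0926, and contributing 0 is dominant otherwise.
The shares above 0.0926 belong to A, B, H and I, contributing 53 each; the remaining 7 contribute 0. Total contributed: 212.
D keeps 53 and receives 10.8 × 212 × 3/58 = 118.43 from the habitat fund, for a payoff of 171.43.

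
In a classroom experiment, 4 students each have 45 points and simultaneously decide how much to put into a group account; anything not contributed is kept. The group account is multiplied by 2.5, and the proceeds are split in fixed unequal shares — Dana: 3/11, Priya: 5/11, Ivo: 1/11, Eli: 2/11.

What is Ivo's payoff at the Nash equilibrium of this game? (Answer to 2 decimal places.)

55.23 points

A player with share s gets back 2.5·s per unit contributed, so full contribution is dominant for anyone with s > 1/2.5 = 0.4000 and zero contribution is dominant for anyone below.
The only share above 0.4000 is Priya's 5/11, contributing 45; the remaining 3 contribute 0. Total contributed: 45.
Ivo keeps 45 and receives 2.5 × 45 × 1/11 = 10.23 from the group account, for a payoff of 55.23.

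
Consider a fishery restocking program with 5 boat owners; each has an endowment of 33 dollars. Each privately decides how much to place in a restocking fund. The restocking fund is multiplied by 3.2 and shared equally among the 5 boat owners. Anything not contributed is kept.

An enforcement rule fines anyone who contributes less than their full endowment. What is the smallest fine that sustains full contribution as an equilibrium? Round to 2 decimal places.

11.88 dollars

Given the others contribute fully, the best deviation is to contribute 0 (any partial contribution still incurs the fine and gives up units whose private return 0.6400 is below 1).
Deviating from 33 to 0 saves 33 dollars but forfeits the deviator's share of the drop in the restocking fund: 3.2/5 × 33 = 21.12.
So the deviation gain is 33 − 21.12 = 11.88, and the fine must be at least 11.88 dollars to wipe it out.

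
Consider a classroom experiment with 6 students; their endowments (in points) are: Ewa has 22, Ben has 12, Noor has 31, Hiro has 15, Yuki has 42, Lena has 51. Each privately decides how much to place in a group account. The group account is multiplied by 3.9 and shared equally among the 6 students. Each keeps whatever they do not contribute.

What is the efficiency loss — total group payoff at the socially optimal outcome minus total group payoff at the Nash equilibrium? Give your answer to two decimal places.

The private return per contributed unit is 3.9/6 = 0.6500 < 1 for every player regardless of endowment, so the Nash equilibrium is zero contribution and the group total is Σ E_j = 22 + 12 + 31 + 15 + 42 + 51 = 173.
Each contributed unit returns 3.900 to the group, so the social optimum is full contribution by everyone: group total = 3.900 × 173 = 674.70.
Efficiency loss = (3.900 − 1) × 173 = 501.70.

501.70 points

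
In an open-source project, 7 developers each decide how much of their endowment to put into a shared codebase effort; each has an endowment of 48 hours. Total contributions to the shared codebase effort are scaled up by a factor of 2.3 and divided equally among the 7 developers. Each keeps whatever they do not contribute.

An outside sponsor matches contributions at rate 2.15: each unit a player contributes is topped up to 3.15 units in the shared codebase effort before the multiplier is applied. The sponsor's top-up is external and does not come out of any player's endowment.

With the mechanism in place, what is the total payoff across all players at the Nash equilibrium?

With the mechanism, a contributed unit returns 2.3 × 3.15 / 7 = 1.0350 per unit of net cost to the contributor — now above 1 — so contributing fully is weakly dominant for every player.
So the Nash equilibrium is full contribution by all 7; the group earns 2.3 × 3.15 × 336 = 2434.32.

2434.32 hours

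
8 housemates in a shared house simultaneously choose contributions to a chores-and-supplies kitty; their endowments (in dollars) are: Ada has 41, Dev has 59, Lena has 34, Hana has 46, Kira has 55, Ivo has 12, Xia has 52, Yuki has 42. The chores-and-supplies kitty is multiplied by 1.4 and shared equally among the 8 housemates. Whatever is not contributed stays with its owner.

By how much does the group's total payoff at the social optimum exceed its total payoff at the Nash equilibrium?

The private return per contributed unit is 1.4/8 = 0.1750 < 1 for every player regardless of endowment, so the Nash equilibrium is zero contribution and the group total is Σ E_j = 41 + 59 + 34 + 46 + 55 + 12 + 52 + 42 = 341.
Each contributed unit returns 1.400 to the group, so the social optimum is full contribution by everyone: group total = 1.400 × 341 = 477.40.
Efficiency loss = (1.400 − 1) × 341 = 136.40.

136.40 dollars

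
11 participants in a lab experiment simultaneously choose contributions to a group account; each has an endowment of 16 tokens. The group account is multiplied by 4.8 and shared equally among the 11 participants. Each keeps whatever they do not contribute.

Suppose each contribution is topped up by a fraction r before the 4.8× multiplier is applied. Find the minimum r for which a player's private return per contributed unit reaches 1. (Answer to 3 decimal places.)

With matching at rate r, one contributed unit becomes (1 + r) in the group account and returns 4.8 × (1 + r) / 11 to the contributor.
Setting this equal to 1: 1 + r = 11/4.8 = 2.2917.
So the minimum matching rate is r = 2.2917 − 1 = 1.292.

1.292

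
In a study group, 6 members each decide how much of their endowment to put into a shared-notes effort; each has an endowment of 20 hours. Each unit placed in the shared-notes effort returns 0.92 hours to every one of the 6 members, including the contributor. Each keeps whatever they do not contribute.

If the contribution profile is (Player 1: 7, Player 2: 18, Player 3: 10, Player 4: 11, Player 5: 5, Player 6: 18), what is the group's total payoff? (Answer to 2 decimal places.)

431.88 hours

Total contributed: 7 + 18 + 10 + 11 + 5 + 18 = 69; total kept: 6 × 20 − 69 = 51.
The shared-notes effort pays out 0.92 × 6 × 69 = 380.88 in aggregate.
Group total = 51 + 380.88 = 431.88.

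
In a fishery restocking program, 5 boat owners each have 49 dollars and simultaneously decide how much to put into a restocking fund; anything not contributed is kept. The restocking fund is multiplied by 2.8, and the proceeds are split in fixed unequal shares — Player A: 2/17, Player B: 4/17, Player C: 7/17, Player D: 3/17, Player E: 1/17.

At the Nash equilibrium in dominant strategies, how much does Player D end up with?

For player j, contributing a unit is worthwhile iff 2.8 × (j's share) ≥ 1, i.e. iff j's share is at least 0.3571.
The only share above 0.3571 is Player C's 7/17, contributing 49; the remaining 4 contribute 0. Total contributed: 49.
Player D keeps 49 and receives 2.8 × 49 × 3/17 = 24.21 from the restocking fund, for a payoff of 73.21.

73.21 dollars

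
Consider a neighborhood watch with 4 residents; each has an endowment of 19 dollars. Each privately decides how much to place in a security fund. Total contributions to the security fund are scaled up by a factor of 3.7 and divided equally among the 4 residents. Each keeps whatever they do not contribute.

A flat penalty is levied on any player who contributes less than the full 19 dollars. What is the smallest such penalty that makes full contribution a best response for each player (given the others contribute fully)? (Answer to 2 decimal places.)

1.43 dollars

Given the others contribute fully, the best deviation is to contribute 0 (any partial contribution still incurs the fine and gives up units whose private return 0.9250 is below 1).
Deviating from 19 to 0 saves 19 dollars but forfeits the deviator's share of the drop in the security fund: 3.7/4 × 19 = 17.57.
So the deviation gain is 19 − 17.57 = 1.43, and the fine must be at least 1.43 dollars to wipe it out.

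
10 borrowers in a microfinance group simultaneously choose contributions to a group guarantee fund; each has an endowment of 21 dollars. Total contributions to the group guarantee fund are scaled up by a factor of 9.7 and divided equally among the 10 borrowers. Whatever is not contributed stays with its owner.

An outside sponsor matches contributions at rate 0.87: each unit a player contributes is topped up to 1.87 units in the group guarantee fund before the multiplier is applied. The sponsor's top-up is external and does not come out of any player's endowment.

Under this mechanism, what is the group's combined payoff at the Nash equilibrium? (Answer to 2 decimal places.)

The effective private return per unit is now 9.7 × 1.87 / 10 = 1.8139 > 1, so every player's dominant strategy flips to full contribution.
At the Nash equilibrium everyone contributes 21. Group total payoff = 9.7 × 1.87 × 210 = 3809.19.

3809.19 dollars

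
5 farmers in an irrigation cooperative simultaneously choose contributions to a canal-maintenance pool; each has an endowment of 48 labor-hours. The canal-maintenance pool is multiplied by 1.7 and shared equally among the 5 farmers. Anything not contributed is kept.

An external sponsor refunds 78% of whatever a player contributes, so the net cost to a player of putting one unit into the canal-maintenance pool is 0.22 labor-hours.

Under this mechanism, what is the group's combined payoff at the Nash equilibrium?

Under the mechanism each unit contributed yields (1.7/5) / 0.22 = 1.5455 back to its contributor per unit of net cost, which exceeds 1, making full contribution the dominant choice for everyone.
At the Nash equilibrium everyone contributes 48. Group total payoff = 5 × (48 × 0.78 + 1.7 × 48) = 595.20.

595.20 labor-hours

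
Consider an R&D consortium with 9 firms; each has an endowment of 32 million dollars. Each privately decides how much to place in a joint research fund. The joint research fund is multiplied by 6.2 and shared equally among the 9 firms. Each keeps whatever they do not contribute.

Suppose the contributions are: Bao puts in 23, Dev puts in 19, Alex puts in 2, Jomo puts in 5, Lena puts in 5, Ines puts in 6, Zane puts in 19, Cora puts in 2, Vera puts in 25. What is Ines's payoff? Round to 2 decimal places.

99.02 million dollars

Total contributed: 23 + 19 + 2 + 5 + 5 + 6 + 19 + 2 + 25 = 106.
Each receives 6.2 × 106 / 9 = 73.02 from the joint research fund.
Ines keeps 32 − 6 = 26, so Ines's payoff is 26 + 73.02 = 99.02.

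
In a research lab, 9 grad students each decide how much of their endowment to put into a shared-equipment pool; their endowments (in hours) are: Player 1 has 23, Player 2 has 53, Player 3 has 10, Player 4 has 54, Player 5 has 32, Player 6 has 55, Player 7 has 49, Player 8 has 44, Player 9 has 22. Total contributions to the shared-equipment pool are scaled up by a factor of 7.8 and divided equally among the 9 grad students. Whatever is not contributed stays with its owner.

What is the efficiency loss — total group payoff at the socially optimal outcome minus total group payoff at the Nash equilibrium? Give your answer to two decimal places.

The private return per contributed unit is 7.8/9 = 0.8667 < 1 for every player regardless of endowment, so the Nash equilibrium is zero contribution and the group total is Σ E_j = 23 + 53 + 10 + 54 + 32 + 55 + 49 + 44 + 22 = 342.
Each contributed unit returns 7.800 to the group, so the social optimum is full contribution by everyone: group total = 7.800 × 342 = 2667.60.
Efficiency loss = (7.800 − 1) × 342 = 2325.60.

2325.60 hours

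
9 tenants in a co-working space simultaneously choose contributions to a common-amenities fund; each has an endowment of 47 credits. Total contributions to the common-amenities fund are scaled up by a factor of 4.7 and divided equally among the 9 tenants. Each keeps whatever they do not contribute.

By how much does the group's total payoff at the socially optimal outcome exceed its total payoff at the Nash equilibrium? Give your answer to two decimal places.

1565.10 credits

Each contributed unit returns 4.7/9 = 0.5222 to its contributor — below 1 — so contributing 0 is dominant for every player. At the Nash equilibrium everyone keeps their 47, and the group total is 9 × 47 = 423.
Each contributed unit returns 4.700 to the group as a whole (0.5222 to each of 9 players), which exceeds 1, so the social optimum is full contribution: group total = 4.700 × 423 = 1988.10.
Efficiency loss = 1988.10 − 423 = 1565.10.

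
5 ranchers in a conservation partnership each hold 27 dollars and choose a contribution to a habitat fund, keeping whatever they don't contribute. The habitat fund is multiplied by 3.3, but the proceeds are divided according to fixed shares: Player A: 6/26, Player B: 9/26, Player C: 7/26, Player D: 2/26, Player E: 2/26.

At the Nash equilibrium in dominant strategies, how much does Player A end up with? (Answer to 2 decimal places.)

47.56 dollars

For player j, contributing a unit is worthwhile iff 3.3 × (j's share) ≥ 1, i.e. iff j's share is at least 0.3030.
Only Player B (9/26) clears that bar, contributing 27; the remaining 4 contribute 0. Total contributed: 27.
Player A keeps 27 and receives 3.3 × 27 × 6/26 = 20.56 from the habitat fund, for a payoff of 47.56.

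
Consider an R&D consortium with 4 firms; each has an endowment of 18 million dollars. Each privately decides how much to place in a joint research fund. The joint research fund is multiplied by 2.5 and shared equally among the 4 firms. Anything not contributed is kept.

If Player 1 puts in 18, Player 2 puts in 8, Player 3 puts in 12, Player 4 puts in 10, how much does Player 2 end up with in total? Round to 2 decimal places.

40.00 million dollars

Total contributed: 18 + 8 + 12 + 10 = 48.
Each receives 2.5 × 48 / 4 = 30.00 from the joint research fund.
Player 2 keeps 18 − 8 = 10, so Player 2's payoff is 10 + 30.00 = 40.00.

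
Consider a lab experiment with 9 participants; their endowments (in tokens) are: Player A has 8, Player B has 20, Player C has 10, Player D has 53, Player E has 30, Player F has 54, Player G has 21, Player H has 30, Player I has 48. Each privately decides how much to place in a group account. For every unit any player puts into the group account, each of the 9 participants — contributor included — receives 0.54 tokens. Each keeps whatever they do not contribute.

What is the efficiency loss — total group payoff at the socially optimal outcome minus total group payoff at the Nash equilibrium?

1057.64 tokens

The private return per contributed unit is 0.54 < 1 for everyone, so the Nash equilibrium is zero contribution and the group total is Σ E_j = 8 + 20 + 10 + 53 + 30 + 54 + 21 + 30 + 48 = 274.
Each contributed unit returns 4.860 to the group, so the social optimum is full contribution by everyone: group total = 4.860 × 274 = 1331.64.
Efficiency loss = (4.860 − 1) × 274 = 1057.64.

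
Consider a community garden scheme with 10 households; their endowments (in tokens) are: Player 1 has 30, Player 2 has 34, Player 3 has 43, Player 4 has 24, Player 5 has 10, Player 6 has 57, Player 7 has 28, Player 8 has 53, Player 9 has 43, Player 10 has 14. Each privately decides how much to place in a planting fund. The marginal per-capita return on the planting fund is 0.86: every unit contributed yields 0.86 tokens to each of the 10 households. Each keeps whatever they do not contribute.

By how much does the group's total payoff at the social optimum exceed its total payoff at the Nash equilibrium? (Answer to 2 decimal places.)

The private return per contributed unit is 0.86 < 1 for everyone, so the Nash equilibrium is zero contribution and the group total is Σ E_j = 30 + 34 + 43 + 24 + 10 + 57 + 28 + 53 + 43 + 14 = 336.
Each contributed unit returns 8.600 to the group, so the social optimum is full contribution by everyone: group total = 8.600 × 336 = 2889.60.
Efficiency loss = (8.600 − 1) × 336 = 2553.60.

2553.60 tokens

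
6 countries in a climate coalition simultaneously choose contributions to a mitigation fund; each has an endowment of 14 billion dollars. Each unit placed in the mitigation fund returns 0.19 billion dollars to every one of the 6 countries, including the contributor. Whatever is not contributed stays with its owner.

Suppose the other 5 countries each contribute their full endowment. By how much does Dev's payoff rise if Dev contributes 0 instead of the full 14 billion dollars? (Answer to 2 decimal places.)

11.34 billion dollars

Switching from a contribution of 14 to 0 lets Dev keep an extra 14 billion dollars, but lowers the mitigation fund by 14, which costs Dev their own share of that drop: 0.19 × 14 = 2.66.
Net gain = 14 − 2.66 = 11.34. The private return per contributed unit (0.19) is below 1, so free-riding is indeed the best response regardless of what the others do.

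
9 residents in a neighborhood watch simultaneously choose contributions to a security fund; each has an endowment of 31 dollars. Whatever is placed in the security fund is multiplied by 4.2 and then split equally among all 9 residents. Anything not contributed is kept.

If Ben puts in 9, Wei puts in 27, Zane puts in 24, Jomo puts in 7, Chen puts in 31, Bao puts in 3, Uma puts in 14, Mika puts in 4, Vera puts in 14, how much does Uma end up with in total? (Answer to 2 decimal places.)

Total contributed: 9 + 27 + 24 + 7 + 31 + 3 + 14 + 4 + 14 = 133.
Each receives 4.2 × 133 / 9 = 62.07 from the security fund.
Uma keeps 31 − 14 = 17, so Uma's payoff is 17 + 62.07 = 79.07.

79.07 dollars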